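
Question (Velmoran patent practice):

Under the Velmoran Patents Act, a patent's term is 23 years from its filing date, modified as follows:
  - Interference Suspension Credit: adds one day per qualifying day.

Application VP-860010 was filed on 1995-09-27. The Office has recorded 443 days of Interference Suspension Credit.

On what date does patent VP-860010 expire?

2019-12-14

Base term: filing date + 23 years → 27 September 2018.
Interference Suspension Credit: +443 days → 14 December 2019.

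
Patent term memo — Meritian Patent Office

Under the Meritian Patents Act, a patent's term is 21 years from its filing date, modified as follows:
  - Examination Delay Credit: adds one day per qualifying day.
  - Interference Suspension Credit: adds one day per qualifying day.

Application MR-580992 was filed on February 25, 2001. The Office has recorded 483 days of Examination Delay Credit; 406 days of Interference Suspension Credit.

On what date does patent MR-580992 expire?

Base term: filing date + 21 years → 25 February 2022.
Examination Delay Credit: +483 days → 23 June 2023.
Interference Suspension Credit: +406 days → 2 August 2024.

August 2, 2024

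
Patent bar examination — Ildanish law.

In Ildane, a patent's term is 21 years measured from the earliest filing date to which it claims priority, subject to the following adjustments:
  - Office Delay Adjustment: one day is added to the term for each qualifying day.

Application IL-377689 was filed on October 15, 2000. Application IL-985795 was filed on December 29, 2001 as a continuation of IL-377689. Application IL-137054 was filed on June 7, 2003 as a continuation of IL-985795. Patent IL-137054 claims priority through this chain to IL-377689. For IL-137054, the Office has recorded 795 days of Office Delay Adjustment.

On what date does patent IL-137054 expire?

Earliest priority filing: 15 October 2000.
Base term: 15 October 2000 + 21 years → 15 October 2021.
Office Delay Adjustment: +795 days → 19 December 2023.

December 19, 2023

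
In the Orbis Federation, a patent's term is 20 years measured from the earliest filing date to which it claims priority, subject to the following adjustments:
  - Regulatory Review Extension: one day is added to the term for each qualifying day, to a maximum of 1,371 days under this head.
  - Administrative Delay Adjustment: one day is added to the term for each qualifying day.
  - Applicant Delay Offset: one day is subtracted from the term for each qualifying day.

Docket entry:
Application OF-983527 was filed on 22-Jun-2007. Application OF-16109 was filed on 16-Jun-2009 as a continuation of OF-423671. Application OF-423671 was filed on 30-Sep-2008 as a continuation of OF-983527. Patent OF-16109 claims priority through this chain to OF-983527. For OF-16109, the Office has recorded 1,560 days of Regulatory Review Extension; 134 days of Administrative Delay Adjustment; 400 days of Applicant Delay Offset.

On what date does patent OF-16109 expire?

Earliest priority filing: 22 June 2007.
Base term: 22 June 2007 + 20 years → 22 June 2027.
Regulatory Review Extension: 1560 days claimed exceeds the 1371-day cap, so +1371 days → 24 March 2031.
Administrative Delay Adjustment: +134 days → 5 August 2031.
Applicant Delay Offset: −400 days → 1 July 2030.

2030-07-01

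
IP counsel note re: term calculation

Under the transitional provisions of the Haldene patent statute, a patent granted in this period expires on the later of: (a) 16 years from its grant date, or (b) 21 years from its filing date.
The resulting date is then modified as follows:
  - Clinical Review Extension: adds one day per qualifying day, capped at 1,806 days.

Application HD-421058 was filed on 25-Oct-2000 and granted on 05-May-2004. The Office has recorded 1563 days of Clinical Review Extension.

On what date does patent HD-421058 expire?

2026-02-04

(a) grant + 16 years → 5 May 2020.
(b) filing + 21 years → 25 October 2021.
Later of the two: 25 October 2021.
Clinical Review Extension: 1563 days (within the 1806-day cap) → +1563 days → 4 February 2026.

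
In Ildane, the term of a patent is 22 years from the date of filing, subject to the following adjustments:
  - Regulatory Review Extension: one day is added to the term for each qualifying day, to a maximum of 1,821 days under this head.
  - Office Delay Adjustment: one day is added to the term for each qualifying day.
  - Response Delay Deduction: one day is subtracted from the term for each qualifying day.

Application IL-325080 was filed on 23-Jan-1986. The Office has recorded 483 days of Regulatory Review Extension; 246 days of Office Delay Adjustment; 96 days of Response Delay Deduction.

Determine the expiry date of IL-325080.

Base term: filing date + 22 years → 23 January 2008.
Regulatory Review Extension: 483 days (within the 1821-day cap) → +483 days → 20 May 2009.
Office Delay Adjustment: +246 days → 21 January 2010.
Response Delay Deduction: −96 days → 17 October 2009.

October 17, 2009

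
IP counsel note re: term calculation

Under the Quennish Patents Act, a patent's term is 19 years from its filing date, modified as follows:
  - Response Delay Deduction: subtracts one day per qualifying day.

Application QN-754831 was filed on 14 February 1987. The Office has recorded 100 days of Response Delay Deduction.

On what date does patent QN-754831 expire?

2005-11-06

Base term: filing date + 19 years → 14 February 2006.
Response Delay Deduction: −100 days → 6 November 2005.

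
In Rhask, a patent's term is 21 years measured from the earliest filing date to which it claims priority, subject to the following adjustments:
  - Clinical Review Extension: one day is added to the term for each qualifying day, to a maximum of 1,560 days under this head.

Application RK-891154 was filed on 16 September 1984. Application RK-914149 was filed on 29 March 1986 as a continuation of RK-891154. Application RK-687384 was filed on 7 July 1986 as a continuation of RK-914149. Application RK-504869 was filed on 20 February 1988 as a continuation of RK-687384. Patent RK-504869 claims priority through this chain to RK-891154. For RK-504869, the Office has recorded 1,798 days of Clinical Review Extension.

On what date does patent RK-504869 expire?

Earliest priority filing: 16 September 1984.
Base term: 16 September 1984 + 21 years → 16 September 2005.
Clinical Review Extension: 1798 days claimed exceeds the 1560-day cap, so +1560 days → 24 December 2009.

December 24, 2009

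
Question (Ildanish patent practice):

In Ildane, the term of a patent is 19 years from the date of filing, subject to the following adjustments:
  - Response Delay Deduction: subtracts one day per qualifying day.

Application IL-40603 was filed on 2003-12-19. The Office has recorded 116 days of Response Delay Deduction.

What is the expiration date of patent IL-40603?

Base term: filing date + 19 years → 19 December 2022.
Response Delay Deduction: −116 days → 25 August 2022.

August 25, 2022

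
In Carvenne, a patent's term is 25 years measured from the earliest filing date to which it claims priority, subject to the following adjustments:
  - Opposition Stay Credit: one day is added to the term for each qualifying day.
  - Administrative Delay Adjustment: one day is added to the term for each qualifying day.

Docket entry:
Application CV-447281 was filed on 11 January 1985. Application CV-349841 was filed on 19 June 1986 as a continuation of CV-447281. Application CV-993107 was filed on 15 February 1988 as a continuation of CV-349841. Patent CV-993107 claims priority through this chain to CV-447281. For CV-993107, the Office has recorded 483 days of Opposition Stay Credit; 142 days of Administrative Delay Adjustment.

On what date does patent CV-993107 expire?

Earliest priority filing: 11 January 1985.
Base term: 11 January 1985 + 25 years → 11 January 2010.
Opposition Stay Credit: +483 days → 9 May 2011.
Administrative Delay Adjustment: +142 days → 28 September 2011.

2011-09-28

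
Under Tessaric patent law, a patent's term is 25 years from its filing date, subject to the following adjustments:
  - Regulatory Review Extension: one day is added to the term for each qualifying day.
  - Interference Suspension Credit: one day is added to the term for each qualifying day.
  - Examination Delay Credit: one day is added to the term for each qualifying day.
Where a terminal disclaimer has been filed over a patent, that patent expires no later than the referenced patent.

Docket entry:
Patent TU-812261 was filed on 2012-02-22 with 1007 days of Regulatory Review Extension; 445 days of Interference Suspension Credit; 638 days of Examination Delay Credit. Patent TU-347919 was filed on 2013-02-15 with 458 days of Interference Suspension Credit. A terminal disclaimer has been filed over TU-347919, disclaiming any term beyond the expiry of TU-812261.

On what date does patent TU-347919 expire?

May 19, 2039

Natural term of TU-347919:
  Base: filing + 25 years → 15 February 2038.
  Interference Suspension Credit: +458 days → 19 May 2039.
Expiry of referenced patent TU-812261:
  Base: filing + 25 years → 22 February 2037.
  Regulatory Review Extension: +1007 days → 26 November 2039.
  Interference Suspension Credit: +445 days → 13 February 2041.
  Examination Delay Credit: +638 days → 13 November 2042.
Terminal disclaimer: TU-347919 expires on the earlier of 19 May 2039 and 13 November 2042.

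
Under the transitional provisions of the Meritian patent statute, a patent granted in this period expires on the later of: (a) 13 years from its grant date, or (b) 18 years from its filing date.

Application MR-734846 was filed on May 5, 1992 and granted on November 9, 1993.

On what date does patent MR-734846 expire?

(a) grant + 13 years → 9 November 2006.
(b) filing + 18 years → 5 May 2010.
Later of the two: 5 May 2010.

May 5, 2010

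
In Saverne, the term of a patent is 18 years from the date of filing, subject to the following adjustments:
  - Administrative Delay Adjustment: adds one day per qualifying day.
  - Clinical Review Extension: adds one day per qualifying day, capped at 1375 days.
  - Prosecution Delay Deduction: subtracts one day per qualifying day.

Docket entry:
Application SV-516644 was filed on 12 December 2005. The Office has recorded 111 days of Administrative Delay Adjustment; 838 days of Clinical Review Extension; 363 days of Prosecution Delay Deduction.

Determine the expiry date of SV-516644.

July 20, 2025

Base term: filing date + 18 years → 12 December 2023.
Administrative Delay Adjustment: +111 days → 1 April 2024.
Clinical Review Extension: 838 days (within the 1375-day cap) → +838 days → 18 July 2026.
Prosecution Delay Deduction: −363 days → 20 July 2025.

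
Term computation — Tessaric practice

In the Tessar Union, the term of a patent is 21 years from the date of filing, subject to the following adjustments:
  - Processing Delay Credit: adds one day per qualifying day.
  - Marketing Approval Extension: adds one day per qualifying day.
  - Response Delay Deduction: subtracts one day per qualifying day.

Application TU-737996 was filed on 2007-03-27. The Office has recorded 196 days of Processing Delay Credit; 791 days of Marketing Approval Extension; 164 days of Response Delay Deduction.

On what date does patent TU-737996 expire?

June 28, 2030

Base term: filing date + 21 years → 27 March 2028.
Processing Delay Credit: +196 days → 9 October 2028.
Marketing Approval Extension: +791 days → 9 December 2030.
Response Delay Deduction: −164 days → 28 June 2030.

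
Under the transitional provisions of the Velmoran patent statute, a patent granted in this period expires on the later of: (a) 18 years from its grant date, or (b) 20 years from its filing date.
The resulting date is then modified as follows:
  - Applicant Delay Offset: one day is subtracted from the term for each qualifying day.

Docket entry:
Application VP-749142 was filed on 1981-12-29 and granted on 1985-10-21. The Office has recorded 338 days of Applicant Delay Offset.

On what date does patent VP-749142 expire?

(a) grant + 18 years → 21 October 2003.
(b) filing + 20 years → 29 December 2001.
Later of the two: 21 October 2003.
Applicant Delay Offset: −338 days → 17 November 2002.

2002-11-17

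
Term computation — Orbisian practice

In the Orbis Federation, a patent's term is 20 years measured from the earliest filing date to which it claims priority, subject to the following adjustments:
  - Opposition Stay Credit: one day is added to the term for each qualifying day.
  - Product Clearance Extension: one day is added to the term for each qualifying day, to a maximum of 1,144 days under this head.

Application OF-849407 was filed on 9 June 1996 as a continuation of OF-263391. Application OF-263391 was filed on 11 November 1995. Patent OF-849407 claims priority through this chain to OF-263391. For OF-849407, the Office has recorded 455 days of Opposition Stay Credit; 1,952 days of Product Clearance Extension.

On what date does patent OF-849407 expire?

Earliest priority filing: 11 November 1995.
Base term: 11 November 1995 + 20 years → 11 November 2015.
Opposition Stay Credit: +455 days → 8 February 2017.
Product Clearance Extension: 1952 days claimed exceeds the 1144-day cap, so +1144 days → 28 March 2020.

March 28, 2020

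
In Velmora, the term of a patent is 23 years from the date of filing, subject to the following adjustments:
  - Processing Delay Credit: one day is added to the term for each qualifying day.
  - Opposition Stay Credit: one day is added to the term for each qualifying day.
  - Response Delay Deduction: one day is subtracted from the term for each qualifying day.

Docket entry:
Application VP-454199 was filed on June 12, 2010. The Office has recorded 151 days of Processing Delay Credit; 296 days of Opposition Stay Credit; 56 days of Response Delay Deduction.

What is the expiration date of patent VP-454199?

Base term: filing date + 23 years → 12 June 2033.
Processing Delay Credit: +151 days → 10 November 2033.
Opposition Stay Credit: +296 days → 2 September 2034.
Response Delay Deduction: −56 days → 8 July 2034.

July 8, 2034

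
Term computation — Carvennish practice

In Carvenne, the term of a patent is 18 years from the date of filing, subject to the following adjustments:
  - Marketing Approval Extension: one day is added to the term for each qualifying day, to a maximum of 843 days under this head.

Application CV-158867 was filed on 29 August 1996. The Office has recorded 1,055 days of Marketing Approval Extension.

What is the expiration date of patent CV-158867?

Base term: filing date + 18 years → 29 August 2014.
Marketing Approval Extension: 1055 days claimed exceeds the 843-day cap, so +843 days → 19 December 2016.

2016-12-19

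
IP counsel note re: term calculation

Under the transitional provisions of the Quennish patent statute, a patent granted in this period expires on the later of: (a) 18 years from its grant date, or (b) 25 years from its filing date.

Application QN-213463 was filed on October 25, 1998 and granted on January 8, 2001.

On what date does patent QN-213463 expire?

October 25, 2023

(a) grant + 18 years → 8 January 2019.
(b) filing + 25 years → 25 October 2023.
Later of the two: 25 October 2023.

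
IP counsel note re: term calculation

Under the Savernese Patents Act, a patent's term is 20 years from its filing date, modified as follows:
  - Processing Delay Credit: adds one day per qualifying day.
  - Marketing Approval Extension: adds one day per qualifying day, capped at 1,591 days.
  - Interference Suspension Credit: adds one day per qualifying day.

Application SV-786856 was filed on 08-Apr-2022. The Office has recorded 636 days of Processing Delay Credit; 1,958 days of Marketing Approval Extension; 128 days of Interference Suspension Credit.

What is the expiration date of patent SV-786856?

2048-09-18

Base term: filing date + 20 years → 8 April 2042.
Processing Delay Credit: +636 days → 4 January 2044.
Marketing Approval Extension: 1958 days claimed exceeds the 1591-day cap, so +1591 days → 13 May 2048.
Interference Suspension Credit: +128 days → 18 September 2048.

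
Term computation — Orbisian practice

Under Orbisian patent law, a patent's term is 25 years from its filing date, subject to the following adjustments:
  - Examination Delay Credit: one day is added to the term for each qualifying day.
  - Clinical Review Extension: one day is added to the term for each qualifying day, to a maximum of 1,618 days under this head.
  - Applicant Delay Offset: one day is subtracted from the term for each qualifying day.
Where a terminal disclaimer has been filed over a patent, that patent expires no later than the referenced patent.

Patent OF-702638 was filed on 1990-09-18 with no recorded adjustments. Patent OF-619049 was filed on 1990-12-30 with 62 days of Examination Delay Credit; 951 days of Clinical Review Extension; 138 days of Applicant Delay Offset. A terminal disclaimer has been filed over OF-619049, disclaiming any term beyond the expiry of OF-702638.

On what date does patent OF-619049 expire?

Natural term of OF-619049:
  Base: filing + 25 years → 30 December 2015.
  Examination Delay Credit: +62 days → 1 March 2016.
  Clinical Review Extension: 951 days (within the 1618-day cap) → +951 days → 8 October 2018.
  Applicant Delay Offset: −138 days → 23 May 2018.
Expiry of referenced patent OF-702638:
  Base: filing + 25 years → 18 September 2015.
Terminal disclaimer: OF-619049 expires on the earlier of 23 May 2018 and 18 September 2015.

2015-09-18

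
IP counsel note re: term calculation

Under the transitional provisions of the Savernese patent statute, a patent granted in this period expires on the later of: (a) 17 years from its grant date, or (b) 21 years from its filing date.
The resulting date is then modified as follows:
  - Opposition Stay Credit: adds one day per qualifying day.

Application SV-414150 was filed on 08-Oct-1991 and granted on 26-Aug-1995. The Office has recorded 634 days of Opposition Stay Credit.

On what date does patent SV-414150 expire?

2014-07-04

(a) grant + 17 years → 26 August 2012.
(b) filing + 21 years → 8 October 2012.
Later of the two: 8 October 2012.
Opposition Stay Credit: +634 days → 4 July 2014.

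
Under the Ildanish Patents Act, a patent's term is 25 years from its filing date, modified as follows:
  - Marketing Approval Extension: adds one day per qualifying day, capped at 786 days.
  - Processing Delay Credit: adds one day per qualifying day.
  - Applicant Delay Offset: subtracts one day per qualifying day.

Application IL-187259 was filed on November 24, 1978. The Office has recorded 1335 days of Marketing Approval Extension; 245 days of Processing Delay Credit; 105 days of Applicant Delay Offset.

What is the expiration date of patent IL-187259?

June 7, 2006

Base term: filing date + 25 years → 24 November 2003.
Marketing Approval Extension: 1335 days claimed exceeds the 786-day cap, so +786 days → 18 January 2006.
Processing Delay Credit: +245 days → 20 September 2006.
Applicant Delay Offset: −105 days → 7 June 2006.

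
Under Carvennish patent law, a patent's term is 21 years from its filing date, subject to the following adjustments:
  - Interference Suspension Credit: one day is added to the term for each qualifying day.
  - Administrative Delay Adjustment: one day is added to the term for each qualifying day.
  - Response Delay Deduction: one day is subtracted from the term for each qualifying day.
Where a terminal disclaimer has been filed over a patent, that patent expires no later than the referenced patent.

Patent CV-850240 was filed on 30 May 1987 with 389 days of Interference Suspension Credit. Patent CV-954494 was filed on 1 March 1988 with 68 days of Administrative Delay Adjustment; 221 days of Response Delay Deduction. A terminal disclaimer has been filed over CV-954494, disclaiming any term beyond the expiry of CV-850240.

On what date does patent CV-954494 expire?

Natural term of CV-954494:
  Base: filing + 21 years → 1 March 2009.
  Administrative Delay Adjustment: +68 days → 8 May 2009.
  Response Delay Deduction: −221 days → 29 September 2008.
Expiry of referenced patent CV-850240:
  Base: filing + 21 years → 30 May 2008.
  Interference Suspension Credit: +389 days → 23 June 2009.
Terminal disclaimer: CV-954494 expires on the earlier of 29 September 2008 and 23 June 2009.

2008-09-29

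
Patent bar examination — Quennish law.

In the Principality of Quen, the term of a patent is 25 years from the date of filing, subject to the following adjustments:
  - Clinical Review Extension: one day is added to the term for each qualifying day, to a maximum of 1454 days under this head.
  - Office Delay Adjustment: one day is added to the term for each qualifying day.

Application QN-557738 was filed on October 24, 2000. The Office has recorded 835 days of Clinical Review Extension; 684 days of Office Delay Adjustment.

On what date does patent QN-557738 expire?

Base term: filing date + 25 years → 24 October 2025.
Clinical Review Extension: 835 days (within the 1454-day cap) → +835 days → 6 February 2028.
Office Delay Adjustment: +684 days → 21 December 2029.

December 21, 2029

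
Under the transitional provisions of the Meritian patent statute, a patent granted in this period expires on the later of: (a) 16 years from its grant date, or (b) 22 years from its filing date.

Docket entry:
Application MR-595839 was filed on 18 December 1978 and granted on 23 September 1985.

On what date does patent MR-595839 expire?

(a) grant + 16 years → 23 September 2001.
(b) filing + 22 years → 18 December 2000.
Later of the two: 23 September 2001.

September 23, 2001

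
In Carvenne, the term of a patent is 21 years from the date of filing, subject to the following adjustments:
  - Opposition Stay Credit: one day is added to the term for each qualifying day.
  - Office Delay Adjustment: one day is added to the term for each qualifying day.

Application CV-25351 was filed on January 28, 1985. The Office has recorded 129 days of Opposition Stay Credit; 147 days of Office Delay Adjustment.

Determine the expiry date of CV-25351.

Base term: filing date + 21 years → 28 January 2006.
Opposition Stay Credit: +129 days → 6 June 2006.
Office Delay Adjustment: +147 days → 31 October 2006.

2006-10-31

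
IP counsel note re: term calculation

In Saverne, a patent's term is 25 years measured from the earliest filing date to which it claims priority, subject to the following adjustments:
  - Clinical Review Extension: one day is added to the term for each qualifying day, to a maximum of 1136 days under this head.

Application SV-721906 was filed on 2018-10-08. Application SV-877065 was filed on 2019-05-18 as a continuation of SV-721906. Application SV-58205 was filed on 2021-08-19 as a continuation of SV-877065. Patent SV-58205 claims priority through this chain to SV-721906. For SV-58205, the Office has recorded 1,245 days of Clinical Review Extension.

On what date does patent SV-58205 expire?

Earliest priority filing: 8 October 2018.
Base term: 8 October 2018 + 25 years → 8 October 2043.
Clinical Review Extension: 1245 days claimed exceeds the 1136-day cap, so +1136 days → 17 November 2046.

2046-11-17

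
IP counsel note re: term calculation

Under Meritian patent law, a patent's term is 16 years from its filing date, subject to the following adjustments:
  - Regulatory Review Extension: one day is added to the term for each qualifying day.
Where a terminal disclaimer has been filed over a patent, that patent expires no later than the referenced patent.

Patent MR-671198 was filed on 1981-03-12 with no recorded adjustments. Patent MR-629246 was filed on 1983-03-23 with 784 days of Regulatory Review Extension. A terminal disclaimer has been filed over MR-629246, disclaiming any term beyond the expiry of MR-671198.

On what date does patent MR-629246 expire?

Natural term of MR-629246:
  Base: filing + 16 years → 23 March 1999.
  Regulatory Review Extension: +784 days → 15 May 2001.
Expiry of referenced patent MR-671198:
  Base: filing + 16 years → 12 March 1997.
Terminal disclaimer: MR-629246 expires on the earlier of 15 May 2001 and 12 March 1997.

March 12, 1997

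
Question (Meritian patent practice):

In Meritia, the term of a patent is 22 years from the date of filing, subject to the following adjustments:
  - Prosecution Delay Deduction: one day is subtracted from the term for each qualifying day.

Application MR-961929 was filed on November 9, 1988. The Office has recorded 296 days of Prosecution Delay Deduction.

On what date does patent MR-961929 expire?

Base term: filing date + 22 years → 9 November 2010.
Prosecution Delay Deduction: −296 days → 17 January 2010.

January 17, 2010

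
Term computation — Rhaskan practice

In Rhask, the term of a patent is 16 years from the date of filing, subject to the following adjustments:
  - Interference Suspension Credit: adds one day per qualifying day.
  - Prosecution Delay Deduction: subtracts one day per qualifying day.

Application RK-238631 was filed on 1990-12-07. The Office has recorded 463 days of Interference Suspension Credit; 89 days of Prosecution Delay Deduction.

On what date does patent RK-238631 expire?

December 16, 2007

Base term: filing date + 16 years → 7 December 2006.
Interference Suspension Credit: +463 days → 14 March 2008.
Prosecution Delay Deduction: −89 days → 16 December 2007.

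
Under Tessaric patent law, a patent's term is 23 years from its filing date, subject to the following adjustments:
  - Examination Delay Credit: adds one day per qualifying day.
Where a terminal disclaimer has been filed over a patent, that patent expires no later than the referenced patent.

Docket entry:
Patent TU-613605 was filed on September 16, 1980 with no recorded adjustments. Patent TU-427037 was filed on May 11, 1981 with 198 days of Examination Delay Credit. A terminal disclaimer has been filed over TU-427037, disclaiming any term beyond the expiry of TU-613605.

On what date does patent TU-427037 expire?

Natural term of TU-427037:
  Base: filing + 23 years → 11 May 2004.
  Examination Delay Credit: +198 days → 25 November 2004.
Expiry of referenced patent TU-613605:
  Base: filing + 23 years → 16 September 2003.
Terminal disclaimer: TU-427037 expires on the earlier of 25 November 2004 and 16 September 2003.

2003-09-16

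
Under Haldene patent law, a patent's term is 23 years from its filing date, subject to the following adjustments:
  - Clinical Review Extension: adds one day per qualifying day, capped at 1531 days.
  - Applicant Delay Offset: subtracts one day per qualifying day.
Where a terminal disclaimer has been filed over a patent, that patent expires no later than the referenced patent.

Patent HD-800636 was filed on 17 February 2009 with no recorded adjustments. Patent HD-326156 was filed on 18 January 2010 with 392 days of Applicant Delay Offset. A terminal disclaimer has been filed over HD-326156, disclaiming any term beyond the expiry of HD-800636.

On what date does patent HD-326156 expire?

Natural term of HD-326156:
  Base: filing + 23 years → 18 January 2033.
  Applicant Delay Offset: −392 days → 23 December 2031.
Expiry of referenced patent HD-800636:
  Base: filing + 23 years → 17 February 2032.
Terminal disclaimer: HD-326156 expires on the earlier of 23 December 2031 and 17 February 2032.

2031-12-23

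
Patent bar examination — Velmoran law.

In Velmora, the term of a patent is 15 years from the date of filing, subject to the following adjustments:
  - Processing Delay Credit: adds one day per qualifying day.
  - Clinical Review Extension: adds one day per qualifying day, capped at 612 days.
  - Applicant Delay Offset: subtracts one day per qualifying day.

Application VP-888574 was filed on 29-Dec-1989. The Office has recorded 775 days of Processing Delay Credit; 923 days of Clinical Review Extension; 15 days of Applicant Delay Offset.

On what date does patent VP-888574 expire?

Base term: filing date + 15 years → 29 December 2004.
Processing Delay Credit: +775 days → 12 February 2007.
Clinical Review Extension: 923 days claimed exceeds the 612-day cap, so +612 days → 16 October 2008.
Applicant Delay Offset: −15 days → 1 October 2008.

October 1, 2008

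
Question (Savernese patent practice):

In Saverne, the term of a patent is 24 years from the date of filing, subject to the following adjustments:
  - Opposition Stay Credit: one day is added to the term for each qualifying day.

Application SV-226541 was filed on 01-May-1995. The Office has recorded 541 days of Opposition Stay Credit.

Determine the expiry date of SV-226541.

Base term: filing date + 24 years → 1 May 2019.
Opposition Stay Credit: +541 days → 23 October 2020.

2020-10-23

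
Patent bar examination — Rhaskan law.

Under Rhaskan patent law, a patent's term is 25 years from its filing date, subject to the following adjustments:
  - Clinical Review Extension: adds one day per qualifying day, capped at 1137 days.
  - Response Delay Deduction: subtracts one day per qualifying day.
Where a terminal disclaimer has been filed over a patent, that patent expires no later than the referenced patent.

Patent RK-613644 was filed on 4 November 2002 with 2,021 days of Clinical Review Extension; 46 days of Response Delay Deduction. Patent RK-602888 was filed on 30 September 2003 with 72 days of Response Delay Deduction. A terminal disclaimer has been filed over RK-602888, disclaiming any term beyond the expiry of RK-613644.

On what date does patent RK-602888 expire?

Natural term of RK-602888:
  Base: filing + 25 years → 30 September 2028.
  Response Delay Deduction: −72 days → 20 July 2028.
Expiry of referenced patent RK-613644:
  Base: filing + 25 years → 4 November 2027.
  Clinical Review Extension: 2021 days claimed exceeds the 1137-day cap, so +1137 days → 15 December 2030.
  Response Delay Deduction: −46 days → 30 October 2030.
Terminal disclaimer: RK-602888 expires on the earlier of 20 July 2028 and 30 October 2030.

July 20, 2028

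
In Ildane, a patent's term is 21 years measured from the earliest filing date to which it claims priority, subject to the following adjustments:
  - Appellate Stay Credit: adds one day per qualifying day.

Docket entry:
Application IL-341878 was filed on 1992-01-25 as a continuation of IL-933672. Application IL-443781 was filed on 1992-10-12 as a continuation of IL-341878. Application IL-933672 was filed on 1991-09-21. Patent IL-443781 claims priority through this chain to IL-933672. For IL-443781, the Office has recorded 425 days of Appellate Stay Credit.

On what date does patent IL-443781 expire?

2013-11-20

Earliest priority filing: 21 September 1991.
Base term: 21 September 1991 + 21 years → 21 September 2012.
Appellate Stay Credit: +425 days → 20 November 2013.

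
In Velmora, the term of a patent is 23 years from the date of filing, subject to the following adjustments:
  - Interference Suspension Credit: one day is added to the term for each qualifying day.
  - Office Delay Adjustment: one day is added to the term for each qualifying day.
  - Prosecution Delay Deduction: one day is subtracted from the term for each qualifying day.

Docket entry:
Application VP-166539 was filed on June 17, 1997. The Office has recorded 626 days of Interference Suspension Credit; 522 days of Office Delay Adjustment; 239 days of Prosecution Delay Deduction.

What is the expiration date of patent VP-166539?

December 13, 2022

Base term: filing date + 23 years → 17 June 2020.
Interference Suspension Credit: +626 days → 5 March 2022.
Office Delay Adjustment: +522 days → 9 August 2023.
Prosecution Delay Deduction: −239 days → 13 December 2022.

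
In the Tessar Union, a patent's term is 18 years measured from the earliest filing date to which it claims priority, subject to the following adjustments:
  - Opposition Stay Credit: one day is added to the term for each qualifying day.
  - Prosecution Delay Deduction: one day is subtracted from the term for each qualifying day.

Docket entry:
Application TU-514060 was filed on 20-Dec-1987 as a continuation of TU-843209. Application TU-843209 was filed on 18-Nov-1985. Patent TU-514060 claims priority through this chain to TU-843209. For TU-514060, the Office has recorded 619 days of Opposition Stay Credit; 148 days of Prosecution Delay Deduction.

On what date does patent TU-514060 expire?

Earliest priority filing: 18 November 1985.
Base term: 18 November 1985 + 18 years → 18 November 2003.
Opposition Stay Credit: +619 days → 29 July 2005.
Prosecution Delay Deduction: −148 days → 3 March 2005.

2005-03-03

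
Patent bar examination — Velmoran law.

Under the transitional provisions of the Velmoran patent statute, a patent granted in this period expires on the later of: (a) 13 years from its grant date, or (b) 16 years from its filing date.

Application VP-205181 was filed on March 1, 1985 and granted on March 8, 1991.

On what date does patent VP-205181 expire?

March 8, 2004

(a) grant + 13 years → 8 March 2004.
(b) filing + 16 years → 1 March 2001.
Later of the two: 8 March 2004.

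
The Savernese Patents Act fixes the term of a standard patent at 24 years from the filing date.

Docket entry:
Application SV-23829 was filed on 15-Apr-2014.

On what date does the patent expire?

April 15, 2038

Filing date + 24 years → 15 April 2038.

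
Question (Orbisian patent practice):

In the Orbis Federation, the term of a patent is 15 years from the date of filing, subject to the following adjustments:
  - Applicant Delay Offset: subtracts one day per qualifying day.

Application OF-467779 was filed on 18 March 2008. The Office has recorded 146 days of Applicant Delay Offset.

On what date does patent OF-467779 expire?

October 23, 2022

Base term: filing date + 15 years → 18 March 2023.
Applicant Delay Offset: −146 days → 23 October 2022.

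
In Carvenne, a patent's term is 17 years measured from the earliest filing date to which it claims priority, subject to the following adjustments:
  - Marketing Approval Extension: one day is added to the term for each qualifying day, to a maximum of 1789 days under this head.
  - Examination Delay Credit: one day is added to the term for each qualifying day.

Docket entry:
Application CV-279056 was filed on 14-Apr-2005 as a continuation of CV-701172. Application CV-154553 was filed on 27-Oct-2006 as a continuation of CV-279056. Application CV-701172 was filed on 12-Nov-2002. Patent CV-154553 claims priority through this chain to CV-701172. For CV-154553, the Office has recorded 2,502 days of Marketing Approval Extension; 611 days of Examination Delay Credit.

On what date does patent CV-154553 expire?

2026-06-08

Earliest priority filing: 12 November 2002.
Base term: 12 November 2002 + 17 years → 12 November 2019.
Marketing Approval Extension: 2502 days claimed exceeds the 1789-day cap, so +1789 days → 5 October 2024.
Examination Delay Credit: +611 days → 8 June 2026.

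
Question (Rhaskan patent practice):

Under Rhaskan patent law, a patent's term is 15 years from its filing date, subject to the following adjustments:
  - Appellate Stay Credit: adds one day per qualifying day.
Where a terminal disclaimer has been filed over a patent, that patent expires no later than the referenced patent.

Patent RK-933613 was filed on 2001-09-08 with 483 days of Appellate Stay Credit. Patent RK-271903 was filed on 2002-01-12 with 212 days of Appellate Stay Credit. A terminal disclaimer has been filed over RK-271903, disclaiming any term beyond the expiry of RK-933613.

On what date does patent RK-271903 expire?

August 12, 2017

Natural term of RK-271903:
  Base: filing + 15 years → 12 January 2017.
  Appellate Stay Credit: +212 days → 12 August 2017.
Expiry of referenced patent RK-933613:
  Base: filing + 15 years → 8 September 2016.
  Appellate Stay Credit: +483 days → 4 January 2018.
Terminal disclaimer: RK-271903 expires on the earlier of 12 August 2017 and 4 January 2018.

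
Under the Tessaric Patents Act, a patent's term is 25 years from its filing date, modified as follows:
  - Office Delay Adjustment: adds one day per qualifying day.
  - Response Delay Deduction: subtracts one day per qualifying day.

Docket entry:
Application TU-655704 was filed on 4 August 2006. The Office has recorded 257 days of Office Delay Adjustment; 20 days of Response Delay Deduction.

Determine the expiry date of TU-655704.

2032-03-28

Base term: filing date + 25 years → 4 August 2031.
Office Delay Adjustment: +257 days → 17 April 2032.
Response Delay Deduction: −20 days → 28 March 2032.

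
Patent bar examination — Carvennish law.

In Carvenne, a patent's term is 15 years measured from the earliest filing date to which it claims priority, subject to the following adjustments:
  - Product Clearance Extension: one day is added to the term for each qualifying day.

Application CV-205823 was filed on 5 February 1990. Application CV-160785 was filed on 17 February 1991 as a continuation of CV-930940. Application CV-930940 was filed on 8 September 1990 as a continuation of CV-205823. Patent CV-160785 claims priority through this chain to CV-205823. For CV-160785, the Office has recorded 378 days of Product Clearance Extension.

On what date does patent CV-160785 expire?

2006-02-18

Earliest priority filing: 5 February 1990.
Base term: 5 February 1990 + 15 years → 5 February 2005.
Product Clearance Extension: +378 days → 18 February 2006.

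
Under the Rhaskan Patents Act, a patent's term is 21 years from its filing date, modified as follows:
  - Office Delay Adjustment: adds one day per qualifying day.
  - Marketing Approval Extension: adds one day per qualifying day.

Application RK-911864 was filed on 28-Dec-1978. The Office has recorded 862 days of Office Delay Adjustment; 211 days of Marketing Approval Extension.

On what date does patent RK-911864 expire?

2002-12-05

Base term: filing date + 21 years → 28 December 1999.
Office Delay Adjustment: +862 days → 8 May 2002.
Marketing Approval Extension: +211 days → 5 December 2002.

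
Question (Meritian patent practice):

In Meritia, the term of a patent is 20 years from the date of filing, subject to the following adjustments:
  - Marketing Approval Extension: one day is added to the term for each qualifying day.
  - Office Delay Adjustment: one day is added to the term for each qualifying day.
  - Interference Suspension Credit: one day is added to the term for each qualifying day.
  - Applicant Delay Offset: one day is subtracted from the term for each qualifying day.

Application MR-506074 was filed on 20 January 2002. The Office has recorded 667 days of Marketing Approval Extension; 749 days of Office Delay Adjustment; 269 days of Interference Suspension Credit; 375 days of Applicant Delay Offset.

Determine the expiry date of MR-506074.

Base term: filing date + 20 years → 20 January 2022.
Marketing Approval Extension: +667 days → 18 November 2023.
Office Delay Adjustment: +749 days → 6 December 2025.
Interference Suspension Credit: +269 days → 1 September 2026.
Applicant Delay Offset: −375 days → 22 August 2025.

August 22, 2025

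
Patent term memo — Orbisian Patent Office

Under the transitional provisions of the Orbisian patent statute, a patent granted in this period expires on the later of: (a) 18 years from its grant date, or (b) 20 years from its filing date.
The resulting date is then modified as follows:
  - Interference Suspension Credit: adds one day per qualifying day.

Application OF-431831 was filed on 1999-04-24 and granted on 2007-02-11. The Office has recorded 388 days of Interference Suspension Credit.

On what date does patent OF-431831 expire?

March 6, 2026

(a) grant + 18 years → 11 February 2025.
(b) filing + 20 years → 24 April 2019.
Later of the two: 11 February 2025.
Interference Suspension Credit: +388 days → 6 March 2026.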